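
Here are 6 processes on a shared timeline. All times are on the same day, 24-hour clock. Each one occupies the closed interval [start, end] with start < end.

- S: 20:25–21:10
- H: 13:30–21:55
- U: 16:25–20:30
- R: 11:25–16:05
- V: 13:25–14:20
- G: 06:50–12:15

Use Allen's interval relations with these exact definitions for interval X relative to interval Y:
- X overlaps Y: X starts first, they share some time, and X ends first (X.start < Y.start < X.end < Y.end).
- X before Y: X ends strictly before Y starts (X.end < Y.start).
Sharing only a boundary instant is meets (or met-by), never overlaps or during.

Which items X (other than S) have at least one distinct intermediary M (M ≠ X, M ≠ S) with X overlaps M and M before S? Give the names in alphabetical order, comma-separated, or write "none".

Target S = [20:25, 21:10].
Intermediaries M with M before S: G, R, V.
Via G — items with X overlaps G: none.
Via R — items with X overlaps R: G.
Via V — items with X overlaps V: none.
Union: G.

G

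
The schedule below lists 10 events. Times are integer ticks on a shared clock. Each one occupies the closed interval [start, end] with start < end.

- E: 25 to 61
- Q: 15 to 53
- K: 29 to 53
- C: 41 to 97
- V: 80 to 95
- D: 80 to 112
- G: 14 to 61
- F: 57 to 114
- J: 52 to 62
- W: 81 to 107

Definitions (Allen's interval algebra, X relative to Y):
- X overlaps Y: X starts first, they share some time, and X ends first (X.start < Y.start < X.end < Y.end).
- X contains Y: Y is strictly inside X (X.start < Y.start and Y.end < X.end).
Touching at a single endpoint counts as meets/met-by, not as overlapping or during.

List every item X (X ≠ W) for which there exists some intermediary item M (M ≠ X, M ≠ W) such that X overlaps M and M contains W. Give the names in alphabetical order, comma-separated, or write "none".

Target W = [81, 107].
Intermediaries M with M contains W: D, F.
Via D — items with X overlaps D: C.
Via F — items with X overlaps F: C, E, G, J.
Union: C, E, G, J.

C, E, G, J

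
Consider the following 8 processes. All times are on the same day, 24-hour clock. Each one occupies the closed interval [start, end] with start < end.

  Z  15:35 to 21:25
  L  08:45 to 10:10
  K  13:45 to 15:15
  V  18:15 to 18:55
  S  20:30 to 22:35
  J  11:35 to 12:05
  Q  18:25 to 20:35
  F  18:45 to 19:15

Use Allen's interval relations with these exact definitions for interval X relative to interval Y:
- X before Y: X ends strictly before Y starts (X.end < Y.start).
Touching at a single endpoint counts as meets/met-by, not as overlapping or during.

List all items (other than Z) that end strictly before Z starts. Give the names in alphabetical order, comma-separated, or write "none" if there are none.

J, K, L

Target Z = [15:35, 21:25].
F [18:45, 19:15] → during → no.
J [11:35, 12:05] → before → yes.
K [13:45, 15:15] → before → yes.
L [08:45, 10:10] → before → yes.
Q [18:25, 20:35] → during → no.
S [20:30, 22:35] → overlapped-by → no.
V [18:15, 18:55] → during → no.
Result: J, K, L.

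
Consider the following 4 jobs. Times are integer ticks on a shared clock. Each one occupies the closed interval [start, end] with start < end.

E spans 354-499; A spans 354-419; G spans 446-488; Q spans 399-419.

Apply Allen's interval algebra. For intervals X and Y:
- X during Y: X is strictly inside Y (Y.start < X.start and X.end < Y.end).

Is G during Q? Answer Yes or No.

No

G = [446, 488], Q = [399, 419].
Actual relation of G to Q: after.
Asked whether 'during' holds → No.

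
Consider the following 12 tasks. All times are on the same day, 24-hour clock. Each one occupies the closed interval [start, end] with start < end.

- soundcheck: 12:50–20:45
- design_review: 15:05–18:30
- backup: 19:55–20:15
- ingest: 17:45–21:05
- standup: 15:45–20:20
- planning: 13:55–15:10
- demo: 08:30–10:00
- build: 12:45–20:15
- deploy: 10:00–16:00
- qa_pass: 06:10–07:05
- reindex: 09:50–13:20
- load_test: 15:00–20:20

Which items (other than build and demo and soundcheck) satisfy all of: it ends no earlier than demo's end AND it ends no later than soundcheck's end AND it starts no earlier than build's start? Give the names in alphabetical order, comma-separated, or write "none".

Conditions: its end is no earlier than demo's end (X.end >= 10:00) AND its end is no later than soundcheck's end (X.end <= 20:45) AND its start is no earlier than build's start (X.start >= 12:45).
backup: end 20:15 >= 10:00? ✓; end 20:15 <= 20:45? ✓; start 19:55 >= 12:45? ✓ → yes.
deploy: end 16:00 >= 10:00? ✓; end 16:00 <= 20:45? ✓; start 10:00 >= 12:45? ✗ → no.
design_review: end 18:30 >= 10:00? ✓; end 18:30 <= 20:45? ✓; start 15:05 >= 12:45? ✓ → yes.
ingest: end 21:05 >= 10:00? ✓; end 21:05 <= 20:45? ✗; start 17:45 >= 12:45? ✓ → no.
load_test: end 20:20 >= 10:00? ✓; end 20:20 <= 20:45? ✓; start 15:00 >= 12:45? ✓ → yes.
planning: end 15:10 >= 10:00? ✓; end 15:10 <= 20:45? ✓; start 13:55 >= 12:45? ✓ → yes.
qa_pass: end 07:05 >= 10:00? ✗; end 07:05 <= 20:45? ✓; start 06:10 >= 12:45? ✗ → no.
reindex: end 13:20 >= 10:00? ✓; end 13:20 <= 20:45? ✓; start 09:50 >= 12:45? ✗ → no.
standup: end 20:20 >= 10:00? ✓; end 20:20 <= 20:45? ✓; start 15:45 >= 12:45? ✓ → yes.
Result: backup, design_review, load_test, planning, standup.

backup, design_review, load_test, planning, standup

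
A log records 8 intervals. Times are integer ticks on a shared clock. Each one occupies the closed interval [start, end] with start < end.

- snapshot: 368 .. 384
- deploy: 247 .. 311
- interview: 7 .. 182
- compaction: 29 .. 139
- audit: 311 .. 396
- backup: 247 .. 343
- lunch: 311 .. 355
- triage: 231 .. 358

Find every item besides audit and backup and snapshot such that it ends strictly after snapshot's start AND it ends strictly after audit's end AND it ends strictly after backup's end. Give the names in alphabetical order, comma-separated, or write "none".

none

Conditions: its end is strictly after snapshot's start (X.end > 368) AND its end is strictly after audit's end (X.end > 396) AND its end is strictly after backup's end (X.end > 343).
compaction: end 139 > 368? ✗; end 139 > 396? ✗; end 139 > 343? ✗ → no.
deploy: end 311 > 368? ✗; end 311 > 396? ✗; end 311 > 343? ✗ → no.
interview: end 182 > 368? ✗; end 182 > 396? ✗; end 182 > 343? ✗ → no.
lunch: end 355 > 368? ✗; end 355 > 396? ✗; end 355 > 343? ✓ → no.
triage: end 358 > 368? ✗; end 358 > 396? ✗; end 358 > 343? ✓ → no.
Result: none.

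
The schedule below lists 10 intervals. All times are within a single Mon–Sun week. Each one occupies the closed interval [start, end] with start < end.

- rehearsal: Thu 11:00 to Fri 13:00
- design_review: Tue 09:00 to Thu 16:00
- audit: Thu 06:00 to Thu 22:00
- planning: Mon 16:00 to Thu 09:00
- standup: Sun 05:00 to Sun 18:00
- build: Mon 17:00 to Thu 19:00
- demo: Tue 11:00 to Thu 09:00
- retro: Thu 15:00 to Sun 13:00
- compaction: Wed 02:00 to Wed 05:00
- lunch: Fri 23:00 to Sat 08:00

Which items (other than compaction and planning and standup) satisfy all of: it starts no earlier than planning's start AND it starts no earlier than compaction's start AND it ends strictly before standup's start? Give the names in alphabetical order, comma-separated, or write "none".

audit, lunch, rehearsal

Conditions: its start is no earlier than planning's start (X.start >= Mon 16:00) AND its start is no earlier than compaction's start (X.start >= Wed 02:00) AND its end is strictly before standup's start (X.end < Sun 05:00).
audit: start Thu 06:00 >= Mon 16:00? ✓; start Thu 06:00 >= Wed 02:00? ✓; end Thu 22:00 < Sun 05:00? ✓ → yes.
build: start Mon 17:00 >= Mon 16:00? ✓; start Mon 17:00 >= Wed 02:00? ✗; end Thu 19:00 < Sun 05:00? ✓ → no.
demo: start Tue 11:00 >= Mon 16:00? ✓; start Tue 11:00 >= Wed 02:00? ✗; end Thu 09:00 < Sun 05:00? ✓ → no.
design_review: start Tue 09:00 >= Mon 16:00? ✓; start Tue 09:00 >= Wed 02:00? ✗; end Thu 16:00 < Sun 05:00? ✓ → no.
lunch: start Fri 23:00 >= Mon 16:00? ✓; start Fri 23:00 >= Wed 02:00? ✓; end Sat 08:00 < Sun 05:00? ✓ → yes.
rehearsal: start Thu 11:00 >= Mon 16:00? ✓; start Thu 11:00 >= Wed 02:00? ✓; end Fri 13:00 < Sun 05:00? ✓ → yes.
retro: start Thu 15:00 >= Mon 16:00? ✓; start Thu 15:00 >= Wed 02:00? ✓; end Sun 13:00 < Sun 05:00? ✗ → no.
Result: audit, lunch, rehearsal.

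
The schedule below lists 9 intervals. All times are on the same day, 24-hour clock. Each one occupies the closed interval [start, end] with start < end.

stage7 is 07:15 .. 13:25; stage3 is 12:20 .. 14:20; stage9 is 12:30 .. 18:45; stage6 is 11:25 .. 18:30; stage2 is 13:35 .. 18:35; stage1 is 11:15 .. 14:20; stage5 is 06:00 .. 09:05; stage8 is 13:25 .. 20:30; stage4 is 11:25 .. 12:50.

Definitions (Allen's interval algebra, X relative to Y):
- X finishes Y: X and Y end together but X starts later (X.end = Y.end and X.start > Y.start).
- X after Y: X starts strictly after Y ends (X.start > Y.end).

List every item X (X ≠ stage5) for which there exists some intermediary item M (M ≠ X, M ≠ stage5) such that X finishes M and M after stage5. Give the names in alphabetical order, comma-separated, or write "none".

stage3

Target stage5 = [06:00, 09:05].
Intermediaries M with M after stage5: stage1, stage2, stage3, stage4, stage6, stage8, stage9.
Via stage1 — items with X finishes stage1: stage3.
Via stage2 — items with X finishes stage2: none.
Via stage3 — items with X finishes stage3: none.
Via stage4 — items with X finishes stage4: none.
Via stage6 — items with X finishes stage6: none.
Via stage8 — items with X finishes stage8: none.
Via stage9 — items with X finishes stage9: none.
Union: stage3.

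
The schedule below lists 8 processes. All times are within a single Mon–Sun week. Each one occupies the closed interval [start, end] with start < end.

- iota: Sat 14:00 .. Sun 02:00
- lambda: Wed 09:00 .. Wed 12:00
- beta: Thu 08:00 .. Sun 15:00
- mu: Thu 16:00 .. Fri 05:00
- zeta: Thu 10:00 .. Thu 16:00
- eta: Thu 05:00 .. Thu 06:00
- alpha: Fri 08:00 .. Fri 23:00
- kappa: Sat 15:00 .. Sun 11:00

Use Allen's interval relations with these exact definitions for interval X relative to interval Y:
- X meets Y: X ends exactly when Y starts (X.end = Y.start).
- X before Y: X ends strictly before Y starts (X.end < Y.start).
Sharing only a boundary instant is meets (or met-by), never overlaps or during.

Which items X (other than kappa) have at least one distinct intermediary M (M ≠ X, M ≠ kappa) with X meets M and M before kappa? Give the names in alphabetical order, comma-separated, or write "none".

zeta

Target kappa = [Sat 15:00, Sun 11:00].
Intermediaries M with M before kappa: alpha, eta, lambda, mu, zeta.
Via alpha — items with X meets alpha: none.
Via eta — items with X meets eta: none.
Via lambda — items with X meets lambda: none.
Via mu — items with X meets mu: zeta.
Via zeta — items with X meets zeta: none.
Union: zeta.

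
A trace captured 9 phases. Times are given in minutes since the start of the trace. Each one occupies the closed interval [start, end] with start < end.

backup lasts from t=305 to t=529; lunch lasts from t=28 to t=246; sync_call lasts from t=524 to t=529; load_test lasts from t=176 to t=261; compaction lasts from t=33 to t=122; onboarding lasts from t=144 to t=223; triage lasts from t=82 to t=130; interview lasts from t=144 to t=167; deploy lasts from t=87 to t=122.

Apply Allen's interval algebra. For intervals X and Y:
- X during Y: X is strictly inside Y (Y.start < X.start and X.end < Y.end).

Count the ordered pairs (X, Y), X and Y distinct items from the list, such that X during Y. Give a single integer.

Checking all 72 ordered pairs for relation 'during'; matching pairs in alphabetical order:
(compaction, lunch): compaction during lunch ✓
(deploy, lunch): deploy during lunch ✓
(deploy, triage): deploy during triage ✓
(interview, lunch): interview during lunch ✓
(onboarding, lunch): onboarding during lunch ✓
(triage, lunch): triage during lunch ✓
Count: 6.

6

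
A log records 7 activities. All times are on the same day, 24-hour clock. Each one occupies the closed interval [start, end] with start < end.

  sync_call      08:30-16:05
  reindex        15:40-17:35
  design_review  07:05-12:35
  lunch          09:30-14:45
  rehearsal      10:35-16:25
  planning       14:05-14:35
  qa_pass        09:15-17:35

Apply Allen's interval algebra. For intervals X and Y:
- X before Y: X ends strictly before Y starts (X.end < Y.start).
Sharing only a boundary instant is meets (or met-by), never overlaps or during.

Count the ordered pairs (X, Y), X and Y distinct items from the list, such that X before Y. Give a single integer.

Checking all 42 ordered pairs for relation 'before'; matching pairs in alphabetical order:
(design_review, planning): design_review before planning ✓
(design_review, reindex): design_review before reindex ✓
(lunch, reindex): lunch before reindex ✓
(planning, reindex): planning before reindex ✓
Count: 4.

4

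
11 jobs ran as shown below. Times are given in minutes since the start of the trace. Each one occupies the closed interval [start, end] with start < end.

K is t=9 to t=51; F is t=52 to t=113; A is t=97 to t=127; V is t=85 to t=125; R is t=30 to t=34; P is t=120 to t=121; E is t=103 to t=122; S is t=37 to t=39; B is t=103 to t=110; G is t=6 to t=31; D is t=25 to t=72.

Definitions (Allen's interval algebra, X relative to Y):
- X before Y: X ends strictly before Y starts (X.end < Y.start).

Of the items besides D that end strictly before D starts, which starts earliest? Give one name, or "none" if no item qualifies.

Target D = [t=25, t=72].
A [t=97, t=127] → after → excluded.
B [t=103, t=110] → after → excluded.
E [t=103, t=122] → after → excluded.
F [t=52, t=113] → overlapped-by → excluded.
G [t=6, t=31] → overlaps → excluded.
K [t=9, t=51] → overlaps → excluded.
P [t=120, t=121] → after → excluded.
R [t=30, t=34] → during → excluded.
S [t=37, t=39] → during → excluded.
V [t=85, t=125] → after → excluded.
No candidates → none.

none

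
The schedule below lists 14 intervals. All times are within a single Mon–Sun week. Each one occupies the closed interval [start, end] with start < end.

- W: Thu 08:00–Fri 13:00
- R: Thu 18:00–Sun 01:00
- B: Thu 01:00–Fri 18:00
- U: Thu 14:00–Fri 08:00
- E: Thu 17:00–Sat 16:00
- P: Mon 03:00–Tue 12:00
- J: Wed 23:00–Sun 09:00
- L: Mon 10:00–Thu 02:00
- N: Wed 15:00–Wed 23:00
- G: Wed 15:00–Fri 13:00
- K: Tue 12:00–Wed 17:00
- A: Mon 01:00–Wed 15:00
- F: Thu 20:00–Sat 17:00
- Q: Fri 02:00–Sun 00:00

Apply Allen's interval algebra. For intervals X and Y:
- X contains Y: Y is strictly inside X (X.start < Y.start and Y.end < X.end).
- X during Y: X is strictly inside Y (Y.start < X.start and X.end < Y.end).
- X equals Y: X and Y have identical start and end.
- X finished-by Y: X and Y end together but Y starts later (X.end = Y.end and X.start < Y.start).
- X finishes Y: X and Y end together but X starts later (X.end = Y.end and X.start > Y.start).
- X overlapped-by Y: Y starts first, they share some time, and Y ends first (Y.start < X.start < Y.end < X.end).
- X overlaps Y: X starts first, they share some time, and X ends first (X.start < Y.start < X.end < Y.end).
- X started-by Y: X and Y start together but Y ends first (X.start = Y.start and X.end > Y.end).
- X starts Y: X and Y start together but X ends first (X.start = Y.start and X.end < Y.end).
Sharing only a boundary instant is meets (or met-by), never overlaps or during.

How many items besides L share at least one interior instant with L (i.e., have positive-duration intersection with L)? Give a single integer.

7

Target L = [Mon 10:00, Thu 02:00].
A [Mon 01:00, Wed 15:00] → overlaps → counts.
B [Thu 01:00, Fri 18:00] → overlapped-by → counts.
E [Thu 17:00, Sat 16:00] → after → no.
F [Thu 20:00, Sat 17:00] → after → no.
G [Wed 15:00, Fri 13:00] → overlapped-by → counts.
J [Wed 23:00, Sun 09:00] → overlapped-by → counts.
K [Tue 12:00, Wed 17:00] → during → counts.
N [Wed 15:00, Wed 23:00] → during → counts.
P [Mon 03:00, Tue 12:00] → overlaps → counts.
Q [Fri 02:00, Sun 00:00] → after → no.
R [Thu 18:00, Sun 01:00] → after → no.
U [Thu 14:00, Fri 08:00] → after → no.
W [Thu 08:00, Fri 13:00] → after → no.
Total: 7.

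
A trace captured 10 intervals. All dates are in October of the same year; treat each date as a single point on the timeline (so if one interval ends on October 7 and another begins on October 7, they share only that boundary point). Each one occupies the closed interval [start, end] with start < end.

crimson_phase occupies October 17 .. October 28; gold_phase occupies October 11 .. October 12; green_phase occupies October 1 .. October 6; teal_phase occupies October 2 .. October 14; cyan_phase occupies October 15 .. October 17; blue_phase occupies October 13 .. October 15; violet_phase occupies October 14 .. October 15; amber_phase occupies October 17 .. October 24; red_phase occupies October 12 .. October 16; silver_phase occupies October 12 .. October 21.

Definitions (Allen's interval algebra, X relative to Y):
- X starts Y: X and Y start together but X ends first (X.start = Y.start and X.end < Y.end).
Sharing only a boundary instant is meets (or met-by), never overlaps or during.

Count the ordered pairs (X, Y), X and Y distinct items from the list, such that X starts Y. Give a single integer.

Checking all 90 ordered pairs for relation 'starts'; matching pairs in alphabetical order:
(amber_phase, crimson_phase): amber_phase starts crimson_phase ✓
(red_phase, silver_phase): red_phase starts silver_phase ✓
Count: 2.

2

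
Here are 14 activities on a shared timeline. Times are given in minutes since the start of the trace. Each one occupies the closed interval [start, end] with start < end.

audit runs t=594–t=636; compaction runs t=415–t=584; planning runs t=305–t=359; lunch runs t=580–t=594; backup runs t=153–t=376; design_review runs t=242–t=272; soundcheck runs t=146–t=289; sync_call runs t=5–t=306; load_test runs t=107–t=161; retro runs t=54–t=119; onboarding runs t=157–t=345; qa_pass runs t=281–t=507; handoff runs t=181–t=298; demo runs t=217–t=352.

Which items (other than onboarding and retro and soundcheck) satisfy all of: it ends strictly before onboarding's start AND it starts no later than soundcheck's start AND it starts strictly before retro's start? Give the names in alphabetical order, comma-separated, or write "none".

none

Conditions: its end is strictly before onboarding's start (X.end < t=157) AND its start is no later than soundcheck's start (X.start <= t=146) AND its start is strictly before retro's start (X.start < t=54).
audit: end t=636 < t=157? ✗; start t=594 <= t=146? ✗; start t=594 < t=54? ✗ → no.
backup: end t=376 < t=157? ✗; start t=153 <= t=146? ✗; start t=153 < t=54? ✗ → no.
compaction: end t=584 < t=157? ✗; start t=415 <= t=146? ✗; start t=415 < t=54? ✗ → no.
demo: end t=352 < t=157? ✗; start t=217 <= t=146? ✗; start t=217 < t=54? ✗ → no.
design_review: end t=272 < t=157? ✗; start t=242 <= t=146? ✗; start t=242 < t=54? ✗ → no.
handoff: end t=298 < t=157? ✗; start t=181 <= t=146? ✗; start t=181 < t=54? ✗ → no.
load_test: end t=161 < t=157? ✗; start t=107 <= t=146? ✓; start t=107 < t=54? ✗ → no.
lunch: end t=594 < t=157? ✗; start t=580 <= t=146? ✗; start t=580 < t=54? ✗ → no.
planning: end t=359 < t=157? ✗; start t=305 <= t=146? ✗; start t=305 < t=54? ✗ → no.
qa_pass: end t=507 < t=157? ✗; start t=281 <= t=146? ✗; start t=281 < t=54? ✗ → no.
sync_call: end t=306 < t=157? ✗; start t=5 <= t=146? ✓; start t=5 < t=54? ✓ → no.
Result: none.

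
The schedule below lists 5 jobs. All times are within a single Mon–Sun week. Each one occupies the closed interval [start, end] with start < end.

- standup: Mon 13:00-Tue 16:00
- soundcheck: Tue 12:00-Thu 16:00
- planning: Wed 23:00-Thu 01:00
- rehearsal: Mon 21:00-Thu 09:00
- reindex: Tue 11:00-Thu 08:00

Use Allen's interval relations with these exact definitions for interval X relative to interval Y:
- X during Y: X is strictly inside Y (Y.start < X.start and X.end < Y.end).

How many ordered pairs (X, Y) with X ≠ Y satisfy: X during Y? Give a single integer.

Checking all 20 ordered pairs for relation 'during'; matching pairs in alphabetical order:
(planning, rehearsal): planning during rehearsal ✓
(planning, reindex): planning during reindex ✓
(planning, soundcheck): planning during soundcheck ✓
(reindex, rehearsal): reindex during rehearsal ✓
Count: 4.

4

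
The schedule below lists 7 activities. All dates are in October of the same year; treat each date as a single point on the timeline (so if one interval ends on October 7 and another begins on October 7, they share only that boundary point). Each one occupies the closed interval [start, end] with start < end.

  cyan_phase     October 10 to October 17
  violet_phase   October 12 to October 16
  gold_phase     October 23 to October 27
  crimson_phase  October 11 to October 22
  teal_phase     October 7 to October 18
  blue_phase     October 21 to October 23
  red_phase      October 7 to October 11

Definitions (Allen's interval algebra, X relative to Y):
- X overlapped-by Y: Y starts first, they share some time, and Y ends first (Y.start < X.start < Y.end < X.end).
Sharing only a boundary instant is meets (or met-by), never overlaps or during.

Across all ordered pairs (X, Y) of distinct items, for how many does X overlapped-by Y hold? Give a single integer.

4

Checking all 42 ordered pairs for relation 'overlapped-by'; matching pairs in alphabetical order:
(blue_phase, crimson_phase): blue_phase overlapped-by crimson_phase ✓
(crimson_phase, cyan_phase): crimson_phase overlapped-by cyan_phase ✓
(crimson_phase, teal_phase): crimson_phase overlapped-by teal_phase ✓
(cyan_phase, red_phase): cyan_phase overlapped-by red_phase ✓
Count: 4.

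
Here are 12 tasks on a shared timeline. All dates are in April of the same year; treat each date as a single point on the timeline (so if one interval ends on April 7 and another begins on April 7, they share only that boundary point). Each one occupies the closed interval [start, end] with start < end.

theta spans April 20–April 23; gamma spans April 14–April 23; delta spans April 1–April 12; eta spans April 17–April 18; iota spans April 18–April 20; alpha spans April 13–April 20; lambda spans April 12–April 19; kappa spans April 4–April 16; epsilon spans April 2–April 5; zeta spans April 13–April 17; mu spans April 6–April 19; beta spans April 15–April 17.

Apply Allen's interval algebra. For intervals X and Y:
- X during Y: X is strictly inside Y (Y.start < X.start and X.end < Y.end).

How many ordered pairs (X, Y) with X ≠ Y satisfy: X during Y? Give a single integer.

Checking all 132 ordered pairs for relation 'during'; matching pairs in alphabetical order:
(beta, alpha): beta during alpha ✓
(beta, gamma): beta during gamma ✓
(beta, lambda): beta during lambda ✓
(beta, mu): beta during mu ✓
(epsilon, delta): epsilon during delta ✓
(eta, alpha): eta during alpha ✓
(eta, gamma): eta during gamma ✓
(eta, lambda): eta during lambda ✓
(eta, mu): eta during mu ✓
(iota, gamma): iota during gamma ✓
(zeta, lambda): zeta during lambda ✓
(zeta, mu): zeta during mu ✓
Count: 12.

12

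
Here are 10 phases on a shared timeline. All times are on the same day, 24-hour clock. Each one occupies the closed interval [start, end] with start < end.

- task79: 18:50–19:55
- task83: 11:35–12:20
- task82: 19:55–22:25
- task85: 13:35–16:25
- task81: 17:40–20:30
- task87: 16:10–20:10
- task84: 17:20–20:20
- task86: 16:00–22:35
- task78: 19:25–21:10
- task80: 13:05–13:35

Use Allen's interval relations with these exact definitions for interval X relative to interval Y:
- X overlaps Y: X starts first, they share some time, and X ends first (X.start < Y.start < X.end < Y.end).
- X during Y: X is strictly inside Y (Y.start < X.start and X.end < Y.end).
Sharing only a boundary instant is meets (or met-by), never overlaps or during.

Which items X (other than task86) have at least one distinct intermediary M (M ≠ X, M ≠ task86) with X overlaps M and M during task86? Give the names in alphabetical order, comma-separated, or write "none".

Target task86 = [16:00, 22:35].
Intermediaries M with M during task86: task78, task79, task81, task82, task84, task87.
Via task78 — items with X overlaps task78: task79, task81, task84, task87.
Via task79 — items with X overlaps task79: none.
Via task81 — items with X overlaps task81: task84, task87.
Via task82 — items with X overlaps task82: task78, task81, task84, task87.
Via task84 — items with X overlaps task84: task87.
Via task87 — items with X overlaps task87: task85.
Union: task78, task79, task81, task84, task85, task87.

task78, task79, task81, task84, task85, task87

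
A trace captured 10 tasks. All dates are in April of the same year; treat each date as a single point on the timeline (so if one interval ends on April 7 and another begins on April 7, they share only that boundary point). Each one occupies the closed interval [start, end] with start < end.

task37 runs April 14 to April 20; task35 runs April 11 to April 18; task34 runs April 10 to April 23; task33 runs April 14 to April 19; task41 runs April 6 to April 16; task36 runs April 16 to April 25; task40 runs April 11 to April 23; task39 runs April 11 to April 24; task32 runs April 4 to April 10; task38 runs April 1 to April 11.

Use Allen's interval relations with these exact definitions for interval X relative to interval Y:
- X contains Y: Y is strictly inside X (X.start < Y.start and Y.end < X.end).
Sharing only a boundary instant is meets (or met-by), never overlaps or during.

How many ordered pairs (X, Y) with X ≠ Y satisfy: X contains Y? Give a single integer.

8

Checking all 90 ordered pairs for relation 'contains'; matching pairs in alphabetical order:
(task34, task33): task34 contains task33 ✓
(task34, task35): task34 contains task35 ✓
(task34, task37): task34 contains task37 ✓
(task38, task32): task38 contains task32 ✓
(task39, task33): task39 contains task33 ✓
(task39, task37): task39 contains task37 ✓
(task40, task33): task40 contains task33 ✓
(task40, task37): task40 contains task37 ✓
Count: 8.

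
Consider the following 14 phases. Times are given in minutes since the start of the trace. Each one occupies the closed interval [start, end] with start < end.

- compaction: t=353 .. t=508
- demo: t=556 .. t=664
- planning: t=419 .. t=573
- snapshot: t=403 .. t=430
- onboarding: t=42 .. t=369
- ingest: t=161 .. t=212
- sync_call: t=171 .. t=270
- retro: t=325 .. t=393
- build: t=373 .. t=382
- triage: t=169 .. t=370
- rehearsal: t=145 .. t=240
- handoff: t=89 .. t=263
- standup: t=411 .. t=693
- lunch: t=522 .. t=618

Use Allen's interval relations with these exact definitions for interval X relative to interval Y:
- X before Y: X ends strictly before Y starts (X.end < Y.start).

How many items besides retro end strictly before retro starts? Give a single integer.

Target retro = [t=325, t=393].
build [t=373, t=382] → during → no.
compaction [t=353, t=508] → overlapped-by → no.
demo [t=556, t=664] → after → no.
handoff [t=89, t=263] → before → counts.
ingest [t=161, t=212] → before → counts.
lunch [t=522, t=618] → after → no.
onboarding [t=42, t=369] → overlaps → no.
planning [t=419, t=573] → after → no.
rehearsal [t=145, t=240] → before → counts.
snapshot [t=403, t=430] → after → no.
standup [t=411, t=693] → after → no.
sync_call [t=171, t=270] → before → counts.
triage [t=169, t=370] → overlaps → no.
Total: 4.

4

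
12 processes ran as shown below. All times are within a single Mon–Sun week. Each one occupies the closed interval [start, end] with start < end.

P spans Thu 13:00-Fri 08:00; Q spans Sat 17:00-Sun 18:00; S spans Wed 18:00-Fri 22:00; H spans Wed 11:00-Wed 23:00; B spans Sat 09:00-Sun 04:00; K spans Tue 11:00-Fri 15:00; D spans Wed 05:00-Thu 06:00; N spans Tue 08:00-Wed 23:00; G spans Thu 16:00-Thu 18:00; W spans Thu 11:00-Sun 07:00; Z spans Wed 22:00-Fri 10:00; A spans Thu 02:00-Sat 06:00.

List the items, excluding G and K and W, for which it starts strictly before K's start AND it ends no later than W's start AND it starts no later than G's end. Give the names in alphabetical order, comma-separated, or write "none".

N

Conditions: its start is strictly before K's start (X.start < Tue 11:00) AND its end is no later than W's start (X.end <= Thu 11:00) AND its start is no later than G's end (X.start <= Thu 18:00).
A: start Thu 02:00 < Tue 11:00? ✗; end Sat 06:00 <= Thu 11:00? ✗; start Thu 02:00 <= Thu 18:00? ✓ → no.
B: start Sat 09:00 < Tue 11:00? ✗; end Sun 04:00 <= Thu 11:00? ✗; start Sat 09:00 <= Thu 18:00? ✗ → no.
D: start Wed 05:00 < Tue 11:00? ✗; end Thu 06:00 <= Thu 11:00? ✓; start Wed 05:00 <= Thu 18:00? ✓ → no.
H: start Wed 11:00 < Tue 11:00? ✗; end Wed 23:00 <= Thu 11:00? ✓; start Wed 11:00 <= Thu 18:00? ✓ → no.
N: start Tue 08:00 < Tue 11:00? ✓; end Wed 23:00 <= Thu 11:00? ✓; start Tue 08:00 <= Thu 18:00? ✓ → yes.
P: start Thu 13:00 < Tue 11:00? ✗; end Fri 08:00 <= Thu 11:00? ✗; start Thu 13:00 <= Thu 18:00? ✓ → no.
Q: start Sat 17:00 < Tue 11:00? ✗; end Sun 18:00 <= Thu 11:00? ✗; start Sat 17:00 <= Thu 18:00? ✗ → no.
S: start Wed 18:00 < Tue 11:00? ✗; end Fri 22:00 <= Thu 11:00? ✗; start Wed 18:00 <= Thu 18:00? ✓ → no.
Z: start Wed 22:00 < Tue 11:00? ✗; end Fri 10:00 <= Thu 11:00? ✗; start Wed 22:00 <= Thu 18:00? ✓ → no.
Result: N.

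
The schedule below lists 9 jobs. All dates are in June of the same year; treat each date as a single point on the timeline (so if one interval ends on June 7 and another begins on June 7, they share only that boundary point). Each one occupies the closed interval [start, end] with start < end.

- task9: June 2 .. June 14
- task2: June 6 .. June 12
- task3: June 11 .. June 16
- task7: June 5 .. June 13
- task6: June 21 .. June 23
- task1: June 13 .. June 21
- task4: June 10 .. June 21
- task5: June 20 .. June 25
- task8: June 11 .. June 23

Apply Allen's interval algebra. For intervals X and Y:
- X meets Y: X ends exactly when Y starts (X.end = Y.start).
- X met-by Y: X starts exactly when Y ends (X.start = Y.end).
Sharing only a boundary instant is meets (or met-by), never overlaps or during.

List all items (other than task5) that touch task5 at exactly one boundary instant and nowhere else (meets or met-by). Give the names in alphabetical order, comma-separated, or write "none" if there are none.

none

Target task5 = [June 20, June 25].
task1 [June 13, June 21] → overlaps → no.
task2 [June 6, June 12] → before → no.
task3 [June 11, June 16] → before → no.
task4 [June 10, June 21] → overlaps → no.
task6 [June 21, June 23] → during → no.
task7 [June 5, June 13] → before → no.
task8 [June 11, June 23] → overlaps → no.
task9 [June 2, June 14] → before → no.
Result: none.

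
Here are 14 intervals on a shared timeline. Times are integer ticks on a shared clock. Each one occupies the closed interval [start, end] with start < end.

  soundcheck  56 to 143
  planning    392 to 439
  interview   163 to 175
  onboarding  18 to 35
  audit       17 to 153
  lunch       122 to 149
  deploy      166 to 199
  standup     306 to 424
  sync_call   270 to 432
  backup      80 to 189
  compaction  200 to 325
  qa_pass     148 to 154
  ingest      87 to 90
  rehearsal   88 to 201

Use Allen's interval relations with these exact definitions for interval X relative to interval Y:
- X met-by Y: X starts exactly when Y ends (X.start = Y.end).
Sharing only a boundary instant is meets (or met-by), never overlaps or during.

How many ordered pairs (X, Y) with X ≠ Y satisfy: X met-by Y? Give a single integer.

Checking all 182 ordered pairs for relation 'met-by'; matching pairs in alphabetical order:
No pair satisfies it.
Count: 0.

0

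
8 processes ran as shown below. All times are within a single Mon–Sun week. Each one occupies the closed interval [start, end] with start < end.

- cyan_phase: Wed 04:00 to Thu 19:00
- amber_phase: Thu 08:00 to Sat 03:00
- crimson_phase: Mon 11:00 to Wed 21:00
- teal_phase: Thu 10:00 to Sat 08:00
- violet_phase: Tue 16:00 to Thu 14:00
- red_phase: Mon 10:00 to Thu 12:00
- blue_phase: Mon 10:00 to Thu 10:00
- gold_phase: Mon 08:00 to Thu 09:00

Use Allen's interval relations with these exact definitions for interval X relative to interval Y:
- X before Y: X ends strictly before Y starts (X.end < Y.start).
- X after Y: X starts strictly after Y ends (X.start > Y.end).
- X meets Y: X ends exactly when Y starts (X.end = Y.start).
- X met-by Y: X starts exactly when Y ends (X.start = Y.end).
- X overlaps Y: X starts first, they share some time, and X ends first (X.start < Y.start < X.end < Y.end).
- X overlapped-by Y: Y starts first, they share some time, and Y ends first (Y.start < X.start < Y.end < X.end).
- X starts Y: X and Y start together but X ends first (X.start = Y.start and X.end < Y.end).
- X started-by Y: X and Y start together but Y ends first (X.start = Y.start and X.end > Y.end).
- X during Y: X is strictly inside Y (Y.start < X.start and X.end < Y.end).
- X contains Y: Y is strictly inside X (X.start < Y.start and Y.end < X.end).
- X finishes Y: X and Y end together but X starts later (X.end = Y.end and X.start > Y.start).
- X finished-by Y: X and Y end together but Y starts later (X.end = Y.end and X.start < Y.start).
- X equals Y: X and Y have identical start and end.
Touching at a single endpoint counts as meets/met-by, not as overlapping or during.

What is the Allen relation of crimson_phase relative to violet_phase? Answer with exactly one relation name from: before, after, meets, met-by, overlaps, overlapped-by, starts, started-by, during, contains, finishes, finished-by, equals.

crimson_phase = [Mon 11:00, Wed 21:00]; violet_phase = [Tue 16:00, Thu 14:00].
Compare endpoints: crimson_phase.start < violet_phase.start, crimson_phase.start < violet_phase.end, crimson_phase.end > violet_phase.start, crimson_phase.end < violet_phase.end.
That pattern is 'overlaps'.

overlaps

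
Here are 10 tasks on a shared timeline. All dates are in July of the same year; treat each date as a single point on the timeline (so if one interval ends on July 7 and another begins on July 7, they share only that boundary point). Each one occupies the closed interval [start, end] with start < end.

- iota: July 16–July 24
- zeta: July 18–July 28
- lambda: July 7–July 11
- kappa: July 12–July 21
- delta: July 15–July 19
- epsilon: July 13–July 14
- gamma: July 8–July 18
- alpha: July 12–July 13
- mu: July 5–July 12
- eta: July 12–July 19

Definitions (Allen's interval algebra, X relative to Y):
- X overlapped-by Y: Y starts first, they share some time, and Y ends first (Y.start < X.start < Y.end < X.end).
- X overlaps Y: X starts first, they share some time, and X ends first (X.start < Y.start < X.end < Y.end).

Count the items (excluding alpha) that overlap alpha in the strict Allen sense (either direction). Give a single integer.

0

Target alpha = [July 12, July 13].
delta [July 15, July 19] → after → no.
epsilon [July 13, July 14] → met-by → no.
eta [July 12, July 19] → started-by → no.
gamma [July 8, July 18] → contains → no.
iota [July 16, July 24] → after → no.
kappa [July 12, July 21] → started-by → no.
lambda [July 7, July 11] → before → no.
mu [July 5, July 12] → meets → no.
zeta [July 18, July 28] → after → no.
Total: 0.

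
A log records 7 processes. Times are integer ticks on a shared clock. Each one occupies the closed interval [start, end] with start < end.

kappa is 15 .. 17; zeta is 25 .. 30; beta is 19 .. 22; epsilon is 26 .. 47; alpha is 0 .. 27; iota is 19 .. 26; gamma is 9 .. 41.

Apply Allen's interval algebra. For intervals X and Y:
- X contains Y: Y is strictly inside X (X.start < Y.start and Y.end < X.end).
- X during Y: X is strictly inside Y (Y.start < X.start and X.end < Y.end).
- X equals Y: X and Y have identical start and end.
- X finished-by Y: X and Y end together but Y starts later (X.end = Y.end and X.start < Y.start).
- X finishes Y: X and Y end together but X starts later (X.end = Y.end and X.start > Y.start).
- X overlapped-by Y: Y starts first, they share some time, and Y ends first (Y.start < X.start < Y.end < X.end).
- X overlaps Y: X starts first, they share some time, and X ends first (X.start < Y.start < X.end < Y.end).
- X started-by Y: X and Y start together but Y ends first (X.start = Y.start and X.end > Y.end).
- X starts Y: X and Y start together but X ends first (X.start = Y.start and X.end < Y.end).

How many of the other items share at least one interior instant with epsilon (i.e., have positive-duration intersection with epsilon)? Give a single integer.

3

Target epsilon = [26, 47].
alpha [0, 27] → overlaps → counts.
beta [19, 22] → before → no.
gamma [9, 41] → overlaps → counts.
iota [19, 26] → meets → no.
kappa [15, 17] → before → no.
zeta [25, 30] → overlaps → counts.
Total: 3.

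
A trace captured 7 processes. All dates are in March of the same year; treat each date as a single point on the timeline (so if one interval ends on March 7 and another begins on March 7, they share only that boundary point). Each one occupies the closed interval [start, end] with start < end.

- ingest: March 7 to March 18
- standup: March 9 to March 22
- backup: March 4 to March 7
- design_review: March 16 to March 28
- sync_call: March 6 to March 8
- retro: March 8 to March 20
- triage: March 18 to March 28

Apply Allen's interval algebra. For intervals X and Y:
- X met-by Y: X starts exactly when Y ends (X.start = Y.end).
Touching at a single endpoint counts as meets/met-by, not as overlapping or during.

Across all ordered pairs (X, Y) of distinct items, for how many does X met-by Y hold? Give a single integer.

Checking all 42 ordered pairs for relation 'met-by'; matching pairs in alphabetical order:
(ingest, backup): ingest met-by backup ✓
(retro, sync_call): retro met-by sync_call ✓
(triage, ingest): triage met-by ingest ✓
Count: 3.

3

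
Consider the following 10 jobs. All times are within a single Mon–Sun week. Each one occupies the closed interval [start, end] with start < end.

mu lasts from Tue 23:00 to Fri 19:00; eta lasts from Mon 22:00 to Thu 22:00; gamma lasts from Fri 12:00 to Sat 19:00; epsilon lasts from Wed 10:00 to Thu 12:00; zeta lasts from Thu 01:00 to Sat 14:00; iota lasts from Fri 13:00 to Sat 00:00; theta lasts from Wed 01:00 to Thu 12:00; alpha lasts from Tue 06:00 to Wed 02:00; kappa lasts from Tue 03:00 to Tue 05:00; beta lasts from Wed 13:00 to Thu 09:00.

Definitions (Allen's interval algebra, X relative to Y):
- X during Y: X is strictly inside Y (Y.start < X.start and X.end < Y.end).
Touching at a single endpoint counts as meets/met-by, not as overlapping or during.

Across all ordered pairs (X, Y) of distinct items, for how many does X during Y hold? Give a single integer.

12

Checking all 90 ordered pairs for relation 'during'; matching pairs in alphabetical order:
(alpha, eta): alpha during eta ✓
(beta, epsilon): beta during epsilon ✓
(beta, eta): beta during eta ✓
(beta, mu): beta during mu ✓
(beta, theta): beta during theta ✓
(epsilon, eta): epsilon during eta ✓
(epsilon, mu): epsilon during mu ✓
(iota, gamma): iota during gamma ✓
(iota, zeta): iota during zeta ✓
(kappa, eta): kappa during eta ✓
(theta, eta): theta during eta ✓
(theta, mu): theta during mu ✓
Count: 12.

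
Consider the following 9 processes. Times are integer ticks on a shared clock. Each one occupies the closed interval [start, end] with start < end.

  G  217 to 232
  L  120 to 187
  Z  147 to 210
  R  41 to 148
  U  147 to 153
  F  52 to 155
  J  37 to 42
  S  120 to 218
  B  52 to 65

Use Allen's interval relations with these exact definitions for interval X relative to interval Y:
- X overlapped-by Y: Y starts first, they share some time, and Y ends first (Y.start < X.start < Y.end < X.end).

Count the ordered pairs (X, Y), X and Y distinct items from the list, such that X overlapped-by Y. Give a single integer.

11

Checking all 72 ordered pairs for relation 'overlapped-by'; matching pairs in alphabetical order:
(F, R): F overlapped-by R ✓
(G, S): G overlapped-by S ✓
(L, F): L overlapped-by F ✓
(L, R): L overlapped-by R ✓
(R, J): R overlapped-by J ✓
(S, F): S overlapped-by F ✓
(S, R): S overlapped-by R ✓
(U, R): U overlapped-by R ✓
(Z, F): Z overlapped-by F ✓
(Z, L): Z overlapped-by L ✓
(Z, R): Z overlapped-by R ✓
Count: 11.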